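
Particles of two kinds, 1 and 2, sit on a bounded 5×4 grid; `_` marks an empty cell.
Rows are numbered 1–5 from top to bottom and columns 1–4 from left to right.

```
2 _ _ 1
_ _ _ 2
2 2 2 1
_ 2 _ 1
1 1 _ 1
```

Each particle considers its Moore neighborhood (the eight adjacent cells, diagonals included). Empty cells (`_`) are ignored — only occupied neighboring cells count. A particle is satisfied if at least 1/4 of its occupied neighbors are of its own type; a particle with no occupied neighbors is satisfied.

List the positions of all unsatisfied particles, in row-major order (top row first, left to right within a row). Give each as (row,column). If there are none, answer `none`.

(1,4)

Row 1: (1,1)2 0/0 satisfied · (1,4)1 0/1 not
Row 2: (2,4)2 1/3 satisfied
Row 3: (3,1)2 2/2 satisfied · (3,2)2 3/3 satisfied · (3,3)2 3/5 satisfied · (3,4)1 1/3 satisfied
Row 4: (4,2)2 3/5 satisfied · (4,4)1 2/3 satisfied
Row 5: (5,1)1 1/2 satisfied · (5,2)1 1/2 satisfied · (5,4)1 1/1 satisfied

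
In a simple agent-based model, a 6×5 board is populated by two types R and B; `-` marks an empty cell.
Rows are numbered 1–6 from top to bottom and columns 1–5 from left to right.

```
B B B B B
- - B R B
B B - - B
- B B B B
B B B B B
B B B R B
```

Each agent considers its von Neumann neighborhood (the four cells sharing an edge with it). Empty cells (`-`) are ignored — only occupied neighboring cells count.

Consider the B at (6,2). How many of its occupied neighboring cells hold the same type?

Occupied neighbors of (6,2): (5,2)=B, (6,1)=B, (6,3)=B.
Same type (B): 3 of 3.

3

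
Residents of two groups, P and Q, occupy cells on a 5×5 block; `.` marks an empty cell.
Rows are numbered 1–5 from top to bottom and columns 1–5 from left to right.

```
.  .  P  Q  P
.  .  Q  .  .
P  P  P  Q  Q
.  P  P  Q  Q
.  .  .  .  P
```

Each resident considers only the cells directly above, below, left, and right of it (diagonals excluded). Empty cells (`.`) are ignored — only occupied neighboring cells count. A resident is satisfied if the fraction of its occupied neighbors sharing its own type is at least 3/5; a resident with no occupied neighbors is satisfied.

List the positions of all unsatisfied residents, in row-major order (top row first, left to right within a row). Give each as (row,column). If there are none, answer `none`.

(1,3), (1,4), (1,5), (2,3), (3,3), (5,5)

(1,3)P 0/2 ✗
(1,4)Q 0/2 ✗
(1,5)P 0/1 ✗
(2,3)Q 0/2 ✗
(3,1)P 1/1 ✓
(3,2)P 3/3 ✓
(3,3)P 2/4 ✗
(3,4)Q 2/3 ✓
(3,5)Q 2/2 ✓
(4,2)P 2/2 ✓
(4,3)P 2/3 ✓
(4,4)Q 2/3 ✓
(4,5)Q 2/3 ✓
(5,5)P 0/1 ✗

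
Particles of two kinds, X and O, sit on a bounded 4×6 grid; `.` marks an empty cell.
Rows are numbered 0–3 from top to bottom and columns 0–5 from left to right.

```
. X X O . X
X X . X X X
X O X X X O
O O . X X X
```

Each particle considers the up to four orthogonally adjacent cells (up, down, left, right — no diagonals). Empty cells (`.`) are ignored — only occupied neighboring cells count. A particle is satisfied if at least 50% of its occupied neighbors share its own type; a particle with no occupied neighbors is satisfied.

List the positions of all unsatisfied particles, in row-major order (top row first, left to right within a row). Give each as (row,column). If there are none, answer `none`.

(0,1)X 2/2 ok
(0,2)X 1/2 ok
(0,3)O 0/2 unhappy
(0,5)X 1/1 ok
(1,0)X 2/2 ok
(1,1)X 2/3 ok
(1,3)X 2/3 ok
(1,4)X 3/3 ok
(1,5)X 2/3 ok
(2,0)X 1/3 unhappy
(2,1)O 1/4 unhappy
(2,2)X 1/2 ok
(2,3)X 4/4 ok
(2,4)X 3/4 ok
(2,5)O 0/3 unhappy
(3,0)O 1/2 ok
(3,1)O 2/2 ok
(3,3)X 2/2 ok
(3,4)X 3/3 ok
(3,5)X 1/2 ok

(0,3), (2,0), (2,1), (2,5)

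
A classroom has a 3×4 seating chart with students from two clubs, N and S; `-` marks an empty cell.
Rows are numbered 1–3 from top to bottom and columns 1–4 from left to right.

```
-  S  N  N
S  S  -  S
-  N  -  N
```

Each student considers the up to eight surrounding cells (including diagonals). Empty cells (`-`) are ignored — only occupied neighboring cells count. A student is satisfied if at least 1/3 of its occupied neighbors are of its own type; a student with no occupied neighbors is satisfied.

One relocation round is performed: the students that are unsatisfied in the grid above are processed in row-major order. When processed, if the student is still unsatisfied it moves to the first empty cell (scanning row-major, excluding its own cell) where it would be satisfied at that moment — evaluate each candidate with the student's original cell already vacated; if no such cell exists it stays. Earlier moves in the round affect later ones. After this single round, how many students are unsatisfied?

Initially unsatisfied (in order): (1,3), (2,4), (3,2), (3,4).
  (1,3) → (2,3).
  (2,4) → (1,1).
  (3,2): now satisfied by earlier moves; stays.
  (3,4): now satisfied by earlier moves; stays.
Resulting grid:
S S - N
S S N -
- N - N
All satisfied now.

0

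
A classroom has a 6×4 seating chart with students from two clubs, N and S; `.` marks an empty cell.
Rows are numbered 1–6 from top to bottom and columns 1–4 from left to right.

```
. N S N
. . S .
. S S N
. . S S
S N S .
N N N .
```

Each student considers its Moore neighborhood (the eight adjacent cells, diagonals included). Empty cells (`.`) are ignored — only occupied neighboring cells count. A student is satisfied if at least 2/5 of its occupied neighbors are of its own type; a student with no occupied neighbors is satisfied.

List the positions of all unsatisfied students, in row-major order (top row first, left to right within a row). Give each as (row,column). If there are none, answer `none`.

(1,2)N 0/2 ✗
(1,3)S 1/3 ✗
(1,4)N 0/2 ✗
(2,3)S 3/6 ✓
(3,2)S 3/3 ✓
(3,3)S 4/5 ✓
(3,4)N 0/4 ✗
(4,3)S 4/6 ✓
(4,4)S 3/4 ✓
(5,1)S 0/3 ✗
(5,2)N 3/6 ✓
(5,3)S 2/5 ✓
(6,1)N 2/3 ✓
(6,2)N 3/5 ✓
(6,3)N 2/3 ✓

(1,2), (1,3), (1,4), (3,4), (5,1)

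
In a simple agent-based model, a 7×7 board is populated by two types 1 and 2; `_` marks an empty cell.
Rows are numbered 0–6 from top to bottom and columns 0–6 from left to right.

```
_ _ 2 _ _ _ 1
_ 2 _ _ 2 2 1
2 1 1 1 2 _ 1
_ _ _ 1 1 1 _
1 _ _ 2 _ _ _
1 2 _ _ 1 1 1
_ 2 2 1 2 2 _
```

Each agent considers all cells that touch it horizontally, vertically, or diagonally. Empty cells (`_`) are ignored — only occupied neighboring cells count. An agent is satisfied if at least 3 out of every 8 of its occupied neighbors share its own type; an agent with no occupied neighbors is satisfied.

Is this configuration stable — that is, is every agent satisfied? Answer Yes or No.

No

(0,2)2 1/1 ok
(0,6)1 1/2 ok
(1,1)2 2/4 ok
(1,4)2 2/3 ok
(1,5)2 2/5 ok
(1,6)1 2/3 ok
(2,0)2 1/2 ok
(2,1)1 1/3 unhappy
(2,2)1 3/4 ok
(2,3)1 3/5 ok
(2,4)2 2/6 unhappy
(2,6)1 2/3 ok
(3,3)1 3/5 ok
(3,4)1 3/5 ok
(3,5)1 2/3 ok
(4,0)1 1/2 ok
(4,3)2 0/3 unhappy
(5,0)1 1/3 unhappy
(5,1)2 2/4 ok
(5,4)1 2/5 ok
(5,5)1 2/4 ok
(5,6)1 1/2 ok
(6,1)2 2/3 ok
(6,2)2 2/3 ok
(6,3)1 1/3 unhappy
(6,4)2 1/4 unhappy
(6,5)2 1/4 unhappy
For instance (2,1) has only 1/3 same-type neighbors, below 3/8.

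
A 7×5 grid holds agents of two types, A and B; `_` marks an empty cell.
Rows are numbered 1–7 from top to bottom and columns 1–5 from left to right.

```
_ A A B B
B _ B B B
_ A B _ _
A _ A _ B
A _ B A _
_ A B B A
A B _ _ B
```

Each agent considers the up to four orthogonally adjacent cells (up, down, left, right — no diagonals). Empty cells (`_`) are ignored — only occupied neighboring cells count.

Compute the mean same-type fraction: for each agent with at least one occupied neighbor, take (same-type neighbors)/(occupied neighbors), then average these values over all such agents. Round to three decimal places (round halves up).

0.444

(1,2)A 1/1
(1,3)A 1/3
(1,4)B 2/3
(1,5)B 2/2
(2,1)B — no occupied neighbors
(2,3)B 2/3
(2,4)B 3/3
(2,5)B 2/2
(3,2)A 0/1
(3,3)B 1/3
(4,1)A 1/1
(4,3)A 0/2
(4,5)B — no occupied neighbors
(5,1)A 1/1
(5,3)B 1/3
(5,4)A 0/2
(6,2)A 0/2
(6,3)B 2/3
(6,4)B 1/3
(6,5)A 0/2
(7,1)A 0/1
(7,2)B 0/2
(7,5)B 0/1
Sum over 21 agents: 1/1 + 1/3 + 2/3 + 2/2 + 2/3 + 3/3 + 2/2 + 0/1 + 1/3 + 1/1 + 0/2 + 1/1 + 1/3 + 0/2 + 0/2 + 2/3 + 1/3 + 0/2 + 0/1 + 0/2 + 0/1 = 28/3; mean = 28/3 ÷ 21 = 4/9 = 0.444444… → 0.444.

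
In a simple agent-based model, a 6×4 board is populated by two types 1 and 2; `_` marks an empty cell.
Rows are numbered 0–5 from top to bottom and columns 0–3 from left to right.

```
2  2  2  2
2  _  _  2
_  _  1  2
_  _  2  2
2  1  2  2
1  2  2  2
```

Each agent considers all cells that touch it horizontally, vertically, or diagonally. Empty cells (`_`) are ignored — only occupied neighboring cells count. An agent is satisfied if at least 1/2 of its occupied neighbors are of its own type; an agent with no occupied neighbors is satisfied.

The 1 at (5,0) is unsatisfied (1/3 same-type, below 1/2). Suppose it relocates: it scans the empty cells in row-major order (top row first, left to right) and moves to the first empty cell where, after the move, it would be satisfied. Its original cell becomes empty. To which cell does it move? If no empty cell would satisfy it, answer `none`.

(3,0)

Vacating (5,0). Empty cells in order:
  (1,1): 1/5 same-type → still unsatisfied.
  (1,2): 1/6 same-type → still unsatisfied.
  (2,0): 0/1 same-type → still unsatisfied.
  (2,1): 1/3 same-type → still unsatisfied.
  (3,0): 1/2 same-type → satisfied — stop here.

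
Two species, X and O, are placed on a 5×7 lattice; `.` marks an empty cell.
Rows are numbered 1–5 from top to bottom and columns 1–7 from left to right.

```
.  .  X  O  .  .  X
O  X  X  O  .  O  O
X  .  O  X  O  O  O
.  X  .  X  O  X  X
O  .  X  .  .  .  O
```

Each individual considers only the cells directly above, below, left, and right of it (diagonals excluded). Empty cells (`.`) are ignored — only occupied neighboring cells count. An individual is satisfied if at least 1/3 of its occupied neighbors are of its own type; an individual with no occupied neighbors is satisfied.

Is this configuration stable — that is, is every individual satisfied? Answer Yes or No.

(1,3)X 1/2 satisfied
(1,4)O 1/2 satisfied
(1,7)X 0/1 not
(2,1)O 0/2 not
(2,2)X 1/2 satisfied
(2,3)X 2/4 satisfied
(2,4)O 1/3 satisfied
(2,6)O 2/2 satisfied
(2,7)O 2/3 satisfied
(3,1)X 0/1 not
(3,3)O 0/2 not
(3,4)X 1/4 not
(3,5)O 2/3 satisfied
(3,6)O 3/4 satisfied
(3,7)O 2/3 satisfied
(4,2)X 0/0 satisfied
(4,4)X 1/2 satisfied
(4,5)O 1/3 satisfied
(4,6)X 1/3 satisfied
(4,7)X 1/3 satisfied
(5,1)O 0/0 satisfied
(5,3)X 0/0 satisfied
(5,7)O 0/1 not
For instance (1,7) has only 0/1 same-type neighbors, below 1/3.

No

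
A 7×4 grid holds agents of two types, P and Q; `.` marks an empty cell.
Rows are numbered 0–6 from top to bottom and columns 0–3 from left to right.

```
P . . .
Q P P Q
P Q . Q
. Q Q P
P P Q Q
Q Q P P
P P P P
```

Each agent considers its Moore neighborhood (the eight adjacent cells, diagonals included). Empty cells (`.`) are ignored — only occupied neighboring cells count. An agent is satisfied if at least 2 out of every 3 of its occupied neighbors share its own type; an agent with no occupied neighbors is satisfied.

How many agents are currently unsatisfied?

20

Row 0: (0,0)P 1/2 ✗
Row 1: (1,0)Q 1/4 ✗ · (1,1)P 3/5 ✗ · (1,2)P 1/4 ✗ · (1,3)Q 1/2 ✗
Row 2: (2,0)P 1/4 ✗ · (2,1)Q 3/6 ✗ · (2,3)Q 2/4 ✗
Row 3: (3,1)Q 3/6 ✗ · (3,2)Q 5/7 ✓ · (3,3)P 0/4 ✗
Row 4: (4,0)P 1/4 ✗ · (4,1)P 2/7 ✗ · (4,2)Q 4/8 ✗ · (4,3)Q 2/5 ✗
Row 5: (5,0)Q 1/5 ✗ · (5,1)Q 2/8 ✗ · (5,2)P 5/8 ✗ · (5,3)P 3/5 ✗
Row 6: (6,0)P 1/3 ✗ · (6,1)P 3/5 ✗ · (6,2)P 4/5 ✓ · (6,3)P 3/3 ✓
Unsatisfied: (0,0), (1,0), (1,1), (1,2), (1,3), (2,0), (2,1), (2,3), (3,1), (3,3), (4,0), (4,1), (4,2), (4,3), (5,0), (5,1), (5,2), (5,3), (6,0), (6,1) — 20 in total.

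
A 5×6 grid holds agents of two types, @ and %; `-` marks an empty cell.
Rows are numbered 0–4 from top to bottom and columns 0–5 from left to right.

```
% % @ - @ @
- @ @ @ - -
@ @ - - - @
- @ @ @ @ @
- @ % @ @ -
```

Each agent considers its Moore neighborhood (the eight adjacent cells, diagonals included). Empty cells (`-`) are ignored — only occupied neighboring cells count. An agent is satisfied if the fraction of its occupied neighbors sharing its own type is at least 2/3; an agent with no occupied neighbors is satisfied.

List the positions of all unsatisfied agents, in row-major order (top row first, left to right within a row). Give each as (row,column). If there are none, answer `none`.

(0,0)% 1/2 ✗
(0,1)% 1/4 ✗
(0,2)@ 3/4 ✓
(0,4)@ 2/2 ✓
(0,5)@ 1/1 ✓
(1,1)@ 4/6 ✓
(1,2)@ 4/5 ✓
(1,3)@ 3/3 ✓
(2,0)@ 3/3 ✓
(2,1)@ 5/5 ✓
(2,5)@ 2/2 ✓
(3,1)@ 4/5 ✓
(3,2)@ 5/6 ✓
(3,3)@ 4/5 ✓
(3,4)@ 5/5 ✓
(3,5)@ 3/3 ✓
(4,1)@ 2/3 ✓
(4,2)% 0/5 ✗
(4,3)@ 4/5 ✓
(4,4)@ 4/4 ✓

(0,0), (0,1), (4,2)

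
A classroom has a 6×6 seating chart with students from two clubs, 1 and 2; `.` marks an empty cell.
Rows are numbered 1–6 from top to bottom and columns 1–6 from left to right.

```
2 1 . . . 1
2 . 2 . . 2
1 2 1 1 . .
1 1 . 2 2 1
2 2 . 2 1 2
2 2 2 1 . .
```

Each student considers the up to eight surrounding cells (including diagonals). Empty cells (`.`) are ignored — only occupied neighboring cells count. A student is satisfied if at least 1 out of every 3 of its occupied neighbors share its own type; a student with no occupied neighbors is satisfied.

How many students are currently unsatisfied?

5

(1,1)2 1/2 ok
(1,2)1 0/3 unhappy
(1,6)1 0/1 unhappy
(2,1)2 2/4 ok
(2,3)2 1/4 unhappy
(2,6)2 0/1 unhappy
(3,1)1 2/4 ok
(3,2)2 2/6 ok
(3,3)1 2/5 ok
(3,4)1 1/4 unhappy
(4,1)1 2/5 ok
(4,2)1 3/6 ok
(4,4)2 2/5 ok
(4,5)2 3/6 ok
(4,6)1 1/3 ok
(5,1)2 3/5 ok
(5,2)2 4/6 ok
(5,4)2 3/5 ok
(5,5)1 2/6 ok
(5,6)2 1/3 ok
(6,1)2 3/3 ok
(6,2)2 4/4 ok
(6,3)2 3/4 ok
(6,4)1 1/3 ok
Unsatisfied: (1,2), (1,6), (2,3), (2,6), (3,4) — 5 in total.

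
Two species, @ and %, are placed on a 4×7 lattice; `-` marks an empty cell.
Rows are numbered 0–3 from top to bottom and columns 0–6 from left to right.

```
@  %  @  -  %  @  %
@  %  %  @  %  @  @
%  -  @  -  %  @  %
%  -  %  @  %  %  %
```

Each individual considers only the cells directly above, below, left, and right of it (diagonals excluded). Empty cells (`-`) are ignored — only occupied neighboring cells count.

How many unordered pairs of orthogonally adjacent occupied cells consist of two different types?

19

Scan each occupied cell's neighbors to the right and below so each pair is counted once.
From row 0: 6 unlike of 10 pairs (running 6/10).
From row 1: 7 unlike of 11 pairs (running 13/21).
From row 2: 4 unlike of 7 pairs (running 17/28).
From row 3: 2 unlike of 4 pairs (running 19/32).
Total adjacent occupied pairs: 32; unlike-type pairs: 19.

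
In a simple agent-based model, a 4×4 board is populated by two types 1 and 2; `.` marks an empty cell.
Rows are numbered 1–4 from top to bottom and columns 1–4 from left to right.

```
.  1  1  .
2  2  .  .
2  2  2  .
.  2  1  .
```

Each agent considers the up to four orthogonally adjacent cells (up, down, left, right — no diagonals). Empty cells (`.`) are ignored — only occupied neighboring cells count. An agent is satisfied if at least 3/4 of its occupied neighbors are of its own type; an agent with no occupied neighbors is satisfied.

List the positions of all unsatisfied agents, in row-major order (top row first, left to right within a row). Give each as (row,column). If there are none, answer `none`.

Row 1: (1,2)1 1/2 not · (1,3)1 1/1 satisfied
Row 2: (2,1)2 2/2 satisfied · (2,2)2 2/3 not
Row 3: (3,1)2 2/2 satisfied · (3,2)2 4/4 satisfied · (3,3)2 1/2 not
Row 4: (4,2)2 1/2 not · (4,3)1 0/2 not

(1,2), (2,2), (3,3), (4,2), (4,3)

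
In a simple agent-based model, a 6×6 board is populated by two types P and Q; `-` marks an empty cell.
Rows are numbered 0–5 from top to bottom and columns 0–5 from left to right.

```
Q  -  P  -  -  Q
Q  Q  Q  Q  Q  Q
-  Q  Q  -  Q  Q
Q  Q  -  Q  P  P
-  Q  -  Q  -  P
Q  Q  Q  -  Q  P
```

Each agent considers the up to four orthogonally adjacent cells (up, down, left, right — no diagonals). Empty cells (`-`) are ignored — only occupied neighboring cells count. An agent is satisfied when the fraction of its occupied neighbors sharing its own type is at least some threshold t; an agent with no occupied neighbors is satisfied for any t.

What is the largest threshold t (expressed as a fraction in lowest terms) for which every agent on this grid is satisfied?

Row 0: (0,0)Q 1/1 · (0,2)P 0/1 · (0,5)Q 1/1
Row 1: (1,0)Q 2/2 · (1,1)Q 3/3 · (1,2)Q 3/4 · (1,3)Q 2/2 · (1,4)Q 3/3 · (1,5)Q 3/3
Row 2: (2,1)Q 3/3 · (2,2)Q 2/2 · (2,4)Q 2/3 · (2,5)Q 2/3
Row 3: (3,0)Q 1/1 · (3,1)Q 3/3 · (3,3)Q 1/2 · (3,4)P 1/3 · (3,5)P 2/3
Row 4: (4,1)Q 2/2 · (4,3)Q 1/1 · (4,5)P 2/2
Row 5: (5,0)Q 1/1 · (5,1)Q 3/3 · (5,2)Q 1/1 · (5,4)Q 0/1 · (5,5)P 1/2
The smallest same-type fraction is 0/1 at (0,2), which reduces to 0/1. Any threshold above that leaves this agent unsatisfied.

0/1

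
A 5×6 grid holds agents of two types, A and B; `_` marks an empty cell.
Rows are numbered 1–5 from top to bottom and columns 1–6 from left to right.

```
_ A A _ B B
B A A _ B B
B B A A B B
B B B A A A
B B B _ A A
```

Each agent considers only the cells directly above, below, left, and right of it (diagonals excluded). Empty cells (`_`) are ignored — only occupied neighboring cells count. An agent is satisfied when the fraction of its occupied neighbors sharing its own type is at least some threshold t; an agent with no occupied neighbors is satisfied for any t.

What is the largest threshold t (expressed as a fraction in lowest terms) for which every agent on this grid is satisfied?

(1,2)A 2/2
(1,3)A 2/2
(1,5)B 2/2
(1,6)B 2/2
(2,1)B 1/2
(2,2)A 2/4
(2,3)A 3/3
(2,5)B 3/3
(2,6)B 3/3
(3,1)B 3/3
(3,2)B 2/4
(3,3)A 2/4
(3,4)A 2/3
(3,5)B 2/4
(3,6)B 2/3
(4,1)B 3/3
(4,2)B 4/4
(4,3)B 2/4
(4,4)A 2/3
(4,5)A 3/4
(4,6)A 2/3
(5,1)B 2/2
(5,2)B 3/3
(5,3)B 2/2
(5,5)A 2/2
(5,6)A 2/2
The smallest same-type fraction is 1/2 at (2,1), which reduces to 1/2. Any threshold above that leaves this agent unsatisfied.

1/2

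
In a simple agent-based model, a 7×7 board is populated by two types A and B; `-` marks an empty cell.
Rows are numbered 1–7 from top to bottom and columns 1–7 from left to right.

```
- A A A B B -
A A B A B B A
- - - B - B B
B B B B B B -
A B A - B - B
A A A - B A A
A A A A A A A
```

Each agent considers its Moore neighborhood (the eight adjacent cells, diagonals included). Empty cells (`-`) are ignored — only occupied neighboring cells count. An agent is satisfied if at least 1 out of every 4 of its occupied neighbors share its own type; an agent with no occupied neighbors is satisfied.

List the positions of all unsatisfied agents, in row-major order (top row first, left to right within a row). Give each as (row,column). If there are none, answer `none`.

(1,2)A 3/4 ok
(1,3)A 4/5 ok
(1,4)A 2/5 ok
(1,5)B 3/5 ok
(1,6)B 3/4 ok
(2,1)A 2/2 ok
(2,2)A 3/4 ok
(2,3)B 1/6 unhappy
(2,4)A 2/6 ok
(2,5)B 5/7 ok
(2,6)B 5/6 ok
(2,7)A 0/4 unhappy
(3,4)B 5/6 ok
(3,6)B 5/6 ok
(3,7)B 3/4 ok
(4,1)B 2/3 ok
(4,2)B 3/5 ok
(4,3)B 4/5 ok
(4,4)B 4/5 ok
(4,5)B 5/5 ok
(4,6)B 5/5 ok
(5,1)A 2/5 ok
(5,2)B 3/8 ok
(5,3)A 2/6 ok
(5,5)B 4/5 ok
(5,7)B 1/3 ok
(6,1)A 4/5 ok
(6,2)A 7/8 ok
(6,3)A 5/6 ok
(6,5)B 1/5 unhappy
(6,6)A 4/7 ok
(6,7)A 3/4 ok
(7,1)A 3/3 ok
(7,2)A 5/5 ok
(7,3)A 4/4 ok
(7,4)A 3/4 ok
(7,5)A 3/4 ok
(7,6)A 4/5 ok
(7,7)A 3/3 ok

(2,3), (2,7), (6,5)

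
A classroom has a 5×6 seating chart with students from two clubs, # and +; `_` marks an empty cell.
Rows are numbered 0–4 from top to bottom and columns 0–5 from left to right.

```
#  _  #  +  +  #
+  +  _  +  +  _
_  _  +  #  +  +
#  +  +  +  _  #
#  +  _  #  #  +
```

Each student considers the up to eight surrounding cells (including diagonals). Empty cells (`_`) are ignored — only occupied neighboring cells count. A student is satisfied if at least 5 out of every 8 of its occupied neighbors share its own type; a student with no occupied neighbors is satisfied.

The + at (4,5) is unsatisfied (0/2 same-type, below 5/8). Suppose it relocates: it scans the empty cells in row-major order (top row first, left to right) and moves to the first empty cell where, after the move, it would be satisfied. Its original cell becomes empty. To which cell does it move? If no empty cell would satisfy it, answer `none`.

(1,2)

Vacating (4,5). Empty cells in order:
  (0,1): 2/4 same-type → still unsatisfied.
  (1,2): 4/6 same-type → satisfied — stop here.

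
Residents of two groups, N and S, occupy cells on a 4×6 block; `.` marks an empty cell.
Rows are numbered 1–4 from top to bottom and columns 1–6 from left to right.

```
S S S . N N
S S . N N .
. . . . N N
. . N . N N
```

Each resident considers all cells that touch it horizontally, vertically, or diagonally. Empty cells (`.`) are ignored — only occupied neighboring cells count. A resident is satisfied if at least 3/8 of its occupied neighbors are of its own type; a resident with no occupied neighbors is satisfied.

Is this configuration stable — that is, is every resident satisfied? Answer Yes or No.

Yes

(1,1)S 3/3 satisfied
(1,2)S 4/4 satisfied
(1,3)S 2/3 satisfied
(1,5)N 3/3 satisfied
(1,6)N 2/2 satisfied
(2,1)S 3/3 satisfied
(2,2)S 4/4 satisfied
(2,4)N 3/4 satisfied
(2,5)N 5/5 satisfied
(3,5)N 5/5 satisfied
(3,6)N 4/4 satisfied
(4,3)N 0/0 satisfied
(4,5)N 3/3 satisfied
(4,6)N 3/3 satisfied
All meet the threshold, so the configuration is stable.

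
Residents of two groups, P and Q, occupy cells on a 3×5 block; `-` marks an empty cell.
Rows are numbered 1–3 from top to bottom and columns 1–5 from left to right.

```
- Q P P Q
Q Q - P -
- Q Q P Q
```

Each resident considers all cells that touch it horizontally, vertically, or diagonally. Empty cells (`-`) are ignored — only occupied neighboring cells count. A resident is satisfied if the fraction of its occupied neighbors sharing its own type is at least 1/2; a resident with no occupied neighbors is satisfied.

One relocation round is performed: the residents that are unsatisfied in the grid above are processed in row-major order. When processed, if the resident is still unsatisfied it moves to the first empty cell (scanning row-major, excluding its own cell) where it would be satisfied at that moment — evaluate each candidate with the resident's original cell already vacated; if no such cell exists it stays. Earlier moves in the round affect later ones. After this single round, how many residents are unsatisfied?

1

Initially unsatisfied (in order): (1,5), (3,4), (3,5).
  (1,5) → (1,1).
  (3,4) → (1,5).
  (3,5) → (2,3).
Resulting grid:
Q Q P P P
Q Q Q P -
- Q Q - -
Unsatisfied now: (1,3).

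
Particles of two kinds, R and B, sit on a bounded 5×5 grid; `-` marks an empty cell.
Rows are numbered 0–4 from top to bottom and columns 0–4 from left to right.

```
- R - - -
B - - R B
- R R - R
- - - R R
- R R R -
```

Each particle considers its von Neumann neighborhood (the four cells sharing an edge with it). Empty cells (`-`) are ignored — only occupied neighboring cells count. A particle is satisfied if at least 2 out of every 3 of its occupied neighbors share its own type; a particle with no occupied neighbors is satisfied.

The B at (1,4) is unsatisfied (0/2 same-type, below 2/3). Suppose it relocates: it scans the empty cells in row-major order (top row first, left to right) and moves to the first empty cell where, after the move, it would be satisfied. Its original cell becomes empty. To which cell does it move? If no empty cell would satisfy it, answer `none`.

Vacating (1,4). Empty cells in order:
  (0,0): 1/2 same-type → still unsatisfied.
  (0,2): 0/1 same-type → still unsatisfied.
  (0,3): 0/1 same-type → still unsatisfied.
  (0,4): 0/0 same-type → satisfied — stop here.

(0,4)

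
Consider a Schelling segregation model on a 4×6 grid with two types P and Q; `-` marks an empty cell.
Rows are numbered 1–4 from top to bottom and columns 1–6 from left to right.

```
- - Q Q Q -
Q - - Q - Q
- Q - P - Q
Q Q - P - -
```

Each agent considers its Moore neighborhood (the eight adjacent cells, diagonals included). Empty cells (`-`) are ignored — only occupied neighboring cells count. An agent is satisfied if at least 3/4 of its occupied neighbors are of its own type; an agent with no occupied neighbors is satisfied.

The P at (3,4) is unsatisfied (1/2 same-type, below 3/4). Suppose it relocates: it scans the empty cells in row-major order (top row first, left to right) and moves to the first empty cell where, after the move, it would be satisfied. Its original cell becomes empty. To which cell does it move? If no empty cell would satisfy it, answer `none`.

Vacating (3,4). Empty cells in order:
  (1,1): 0/1 same-type → still unsatisfied.
  (1,2): 0/2 same-type → still unsatisfied.
  (1,6): 0/2 same-type → still unsatisfied.
  (2,2): 0/3 same-type → still unsatisfied.
  (2,3): 0/4 same-type → still unsatisfied.
  (2,5): 0/5 same-type → still unsatisfied.
  (3,1): 0/4 same-type → still unsatisfied.
  (3,3): 1/4 same-type → still unsatisfied.
  (3,5): 1/4 same-type → still unsatisfied.
  (4,3): 1/3 same-type → still unsatisfied.
  (4,5): 1/2 same-type → still unsatisfied.
  (4,6): 0/1 same-type → still unsatisfied.

none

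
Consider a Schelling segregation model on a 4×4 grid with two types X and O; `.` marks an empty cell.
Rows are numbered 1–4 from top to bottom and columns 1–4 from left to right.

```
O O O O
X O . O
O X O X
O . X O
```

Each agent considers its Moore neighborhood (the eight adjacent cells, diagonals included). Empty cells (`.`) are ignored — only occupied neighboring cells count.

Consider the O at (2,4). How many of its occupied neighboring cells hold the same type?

3

Occupied neighbors of (2,4): (1,3)=O, (1,4)=O, (3,3)=O, (3,4)=X.
Same type (O): 3 of 4.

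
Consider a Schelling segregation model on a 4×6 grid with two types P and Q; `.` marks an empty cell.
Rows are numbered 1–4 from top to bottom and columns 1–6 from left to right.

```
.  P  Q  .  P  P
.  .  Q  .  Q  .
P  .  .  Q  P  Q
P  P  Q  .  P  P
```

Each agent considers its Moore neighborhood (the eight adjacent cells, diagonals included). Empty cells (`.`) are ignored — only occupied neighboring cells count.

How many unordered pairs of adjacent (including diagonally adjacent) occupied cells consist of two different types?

Scan each occupied cell's neighbors to the right and below (and the two forward diagonals) so each pair is counted once.
Row 1: P(1,2)–Q(1,3)≠ P(1,2)–Q(2,3)≠ Q(1,3)–Q(2,3)= P(1,5)–P(1,6)= P(1,5)–Q(2,5)≠ P(1,6)–Q(2,5)≠  → 4/6 unlike.
Row 2: Q(2,3)–Q(3,4)= Q(2,5)–P(3,5)≠ Q(2,5)–Q(3,6)= Q(2,5)–Q(3,4)=  → 1/4 unlike.
Row 3: P(3,1)–P(4,1)= P(3,1)–P(4,2)= Q(3,4)–P(3,5)≠ Q(3,4)–P(4,5)≠ Q(3,4)–Q(4,3)= P(3,5)–Q(3,6)≠ P(3,5)–P(4,5)= P(3,5)–P(4,6)= Q(3,6)–P(4,6)≠ Q(3,6)–P(4,5)≠  → 5/10 unlike.
Row 4: P(4,1)–P(4,2)= P(4,2)–Q(4,3)≠ P(4,5)–P(4,6)=  → 1/3 unlike.
Total adjacent occupied pairs: 23; unlike-type pairs: 11.

11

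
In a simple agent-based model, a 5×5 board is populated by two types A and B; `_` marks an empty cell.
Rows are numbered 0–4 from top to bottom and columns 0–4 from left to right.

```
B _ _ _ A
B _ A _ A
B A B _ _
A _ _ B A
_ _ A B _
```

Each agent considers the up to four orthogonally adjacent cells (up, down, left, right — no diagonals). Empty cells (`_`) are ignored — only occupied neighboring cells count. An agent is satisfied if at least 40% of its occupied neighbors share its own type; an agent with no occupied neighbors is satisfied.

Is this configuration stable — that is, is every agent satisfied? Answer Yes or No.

No

(0,0)B 1/1 ok
(0,4)A 1/1 ok
(1,0)B 2/2 ok
(1,2)A 0/1 unhappy
(1,4)A 1/1 ok
(2,0)B 1/3 unhappy
(2,1)A 0/2 unhappy
(2,2)B 0/2 unhappy
(3,0)A 0/1 unhappy
(3,3)B 1/2 ok
(3,4)A 0/1 unhappy
(4,2)A 0/1 unhappy
(4,3)B 1/2 ok
For instance (1,2) has only 0/1 same-type neighbors, below 2/5.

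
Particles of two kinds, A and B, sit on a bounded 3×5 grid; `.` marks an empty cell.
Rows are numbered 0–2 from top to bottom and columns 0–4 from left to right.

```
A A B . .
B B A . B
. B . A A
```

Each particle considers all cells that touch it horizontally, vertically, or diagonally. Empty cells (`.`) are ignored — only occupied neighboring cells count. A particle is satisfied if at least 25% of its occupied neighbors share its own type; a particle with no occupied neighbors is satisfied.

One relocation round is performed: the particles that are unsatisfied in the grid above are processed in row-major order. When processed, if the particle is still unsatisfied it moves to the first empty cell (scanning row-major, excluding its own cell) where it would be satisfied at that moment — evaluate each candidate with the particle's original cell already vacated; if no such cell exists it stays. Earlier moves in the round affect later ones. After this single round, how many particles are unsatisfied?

Initially unsatisfied (in order): (1,4).
  (1,4) → (0,3).
Resulting grid:
A A B B .
B B A . .
. B . A A
All satisfied now.

0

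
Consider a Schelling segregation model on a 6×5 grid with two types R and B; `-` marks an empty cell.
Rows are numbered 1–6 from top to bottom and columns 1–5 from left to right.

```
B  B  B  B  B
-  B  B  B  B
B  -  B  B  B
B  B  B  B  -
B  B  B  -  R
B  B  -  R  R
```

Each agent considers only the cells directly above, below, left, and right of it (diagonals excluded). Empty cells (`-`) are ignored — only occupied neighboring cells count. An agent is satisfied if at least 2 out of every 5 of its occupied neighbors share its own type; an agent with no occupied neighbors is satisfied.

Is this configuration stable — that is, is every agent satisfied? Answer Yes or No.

Yes

(1,1)B 1/1 ok
(1,2)B 3/3 ok
(1,3)B 3/3 ok
(1,4)B 3/3 ok
(1,5)B 2/2 ok
(2,2)B 2/2 ok
(2,3)B 4/4 ok
(2,4)B 4/4 ok
(2,5)B 3/3 ok
(3,1)B 1/1 ok
(3,3)B 3/3 ok
(3,4)B 4/4 ok
(3,5)B 2/2 ok
(4,1)B 3/3 ok
(4,2)B 3/3 ok
(4,3)B 4/4 ok
(4,4)B 2/2 ok
(5,1)B 3/3 ok
(5,2)B 4/4 ok
(5,3)B 2/2 ok
(5,5)R 1/1 ok
(6,1)B 2/2 ok
(6,2)B 2/2 ok
(6,4)R 1/1 ok
(6,5)R 2/2 ok
All meet the threshold, so the configuration is stable.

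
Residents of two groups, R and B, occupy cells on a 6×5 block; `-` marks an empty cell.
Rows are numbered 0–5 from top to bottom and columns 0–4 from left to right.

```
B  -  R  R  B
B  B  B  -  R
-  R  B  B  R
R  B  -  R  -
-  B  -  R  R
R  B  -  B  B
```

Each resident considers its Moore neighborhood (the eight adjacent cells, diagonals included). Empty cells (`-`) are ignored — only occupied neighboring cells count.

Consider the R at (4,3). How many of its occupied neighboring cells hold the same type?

2

Occupied neighbors of (4,3): (3,3)=R, (4,4)=R, (5,3)=B, (5,4)=B.
Same type (R): 2 of 4.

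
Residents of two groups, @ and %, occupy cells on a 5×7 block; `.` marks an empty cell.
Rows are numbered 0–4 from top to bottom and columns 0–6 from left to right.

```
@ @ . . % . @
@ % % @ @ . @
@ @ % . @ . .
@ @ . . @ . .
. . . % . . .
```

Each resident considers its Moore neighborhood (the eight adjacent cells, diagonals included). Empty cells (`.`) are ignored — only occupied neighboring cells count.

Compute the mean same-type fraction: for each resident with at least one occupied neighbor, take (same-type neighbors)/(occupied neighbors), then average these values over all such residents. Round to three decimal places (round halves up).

Row 0: (0,0)@ 2/3 · (0,1)@ 2/4 · (0,4)% 0/2 · (0,6)@ 1/1
Row 1: (1,0)@ 4/5 · (1,1)% 2/7 · (1,2)% 2/5 · (1,3)@ 2/5 · (1,4)@ 2/3 · (1,6)@ 1/1
Row 2: (2,0)@ 4/5 · (2,1)@ 4/7 · (2,2)% 2/5 · (2,4)@ 3/3
Row 3: (3,0)@ 3/3 · (3,1)@ 3/4 · (3,4)@ 1/2
Row 4: (4,3)% 0/1
Sum over 18 residents: 2/3 + 2/4 + 0/2 + 1/1 + 4/5 + 2/7 + 2/5 + 2/5 + 2/3 + 1/1 + 4/5 + 4/7 + 2/5 + 3/3 + 3/3 + 3/4 + 1/2 + 0/1 = 4511/420; mean = 4511/420 ÷ 18 = 4511/7560 = 0.596693… → 0.597.

0.597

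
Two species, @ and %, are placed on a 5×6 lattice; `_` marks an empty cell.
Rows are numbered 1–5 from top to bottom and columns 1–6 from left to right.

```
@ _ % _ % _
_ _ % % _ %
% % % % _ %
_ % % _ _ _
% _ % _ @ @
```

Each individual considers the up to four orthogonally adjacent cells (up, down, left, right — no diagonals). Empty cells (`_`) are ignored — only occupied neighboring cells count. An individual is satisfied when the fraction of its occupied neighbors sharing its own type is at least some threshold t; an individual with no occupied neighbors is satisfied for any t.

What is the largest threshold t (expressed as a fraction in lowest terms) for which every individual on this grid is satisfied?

(1,1)@ — no occupied neighbors
(1,3)% 1/1
(1,5)% — no occupied neighbors
(2,3)% 3/3
(2,4)% 2/2
(2,6)% 1/1
(3,1)% 1/1
(3,2)% 3/3
(3,3)% 4/4
(3,4)% 2/2
(3,6)% 1/1
(4,2)% 2/2
(4,3)% 3/3
(5,1)% — no occupied neighbors
(5,3)% 1/1
(5,5)@ 1/1
(5,6)@ 1/1
The smallest same-type fraction is 1/1 at (1,3), which reduces to 1/1. Any threshold above that leaves this individual unsatisfied.

1/1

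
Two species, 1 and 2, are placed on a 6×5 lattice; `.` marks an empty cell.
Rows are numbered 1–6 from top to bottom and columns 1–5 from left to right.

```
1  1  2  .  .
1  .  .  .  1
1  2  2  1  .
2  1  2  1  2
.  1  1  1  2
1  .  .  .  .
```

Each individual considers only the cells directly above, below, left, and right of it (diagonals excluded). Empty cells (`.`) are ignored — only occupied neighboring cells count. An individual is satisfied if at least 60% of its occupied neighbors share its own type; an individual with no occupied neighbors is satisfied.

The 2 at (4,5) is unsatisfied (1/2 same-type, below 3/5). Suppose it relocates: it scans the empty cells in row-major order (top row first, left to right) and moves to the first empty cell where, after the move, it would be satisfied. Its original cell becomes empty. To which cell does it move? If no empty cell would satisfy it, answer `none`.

Vacating (4,5). Empty cells in order:
  (1,4): 1/1 same-type → satisfied — stop here.

(1,4)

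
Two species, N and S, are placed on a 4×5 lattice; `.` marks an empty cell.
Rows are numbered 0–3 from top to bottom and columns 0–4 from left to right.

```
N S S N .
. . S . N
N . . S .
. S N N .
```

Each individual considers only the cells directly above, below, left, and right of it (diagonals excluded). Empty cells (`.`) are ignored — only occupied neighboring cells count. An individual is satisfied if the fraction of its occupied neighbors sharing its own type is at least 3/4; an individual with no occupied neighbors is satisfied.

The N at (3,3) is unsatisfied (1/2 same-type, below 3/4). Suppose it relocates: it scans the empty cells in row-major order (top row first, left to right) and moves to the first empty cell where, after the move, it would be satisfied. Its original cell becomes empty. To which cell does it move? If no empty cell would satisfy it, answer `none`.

Vacating (3,3). Empty cells in order:
  (0,4): 2/2 same-type → satisfied — stop here.

(0,4)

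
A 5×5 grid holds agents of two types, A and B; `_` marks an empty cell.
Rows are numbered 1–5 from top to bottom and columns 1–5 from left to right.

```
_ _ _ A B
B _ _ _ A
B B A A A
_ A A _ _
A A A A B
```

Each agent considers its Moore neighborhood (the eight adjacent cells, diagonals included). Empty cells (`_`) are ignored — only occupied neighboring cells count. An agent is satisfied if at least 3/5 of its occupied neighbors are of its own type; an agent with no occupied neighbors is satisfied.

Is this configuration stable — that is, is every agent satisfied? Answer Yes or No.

No

Row 1: (1,4)A 1/2 not · (1,5)B 0/2 not
Row 2: (2,1)B 2/2 satisfied · (2,5)A 3/4 satisfied
Row 3: (3,1)B 2/3 satisfied · (3,2)B 2/5 not · (3,3)A 3/4 satisfied · (3,4)A 4/4 satisfied · (3,5)A 2/2 satisfied
Row 4: (4,2)A 5/7 satisfied · (4,3)A 6/7 satisfied
Row 5: (5,1)A 2/2 satisfied · (5,2)A 4/4 satisfied · (5,3)A 4/4 satisfied · (5,4)A 2/3 satisfied · (5,5)B 0/1 not
For instance (1,4) has only 1/2 same-type neighbors, below 3/5.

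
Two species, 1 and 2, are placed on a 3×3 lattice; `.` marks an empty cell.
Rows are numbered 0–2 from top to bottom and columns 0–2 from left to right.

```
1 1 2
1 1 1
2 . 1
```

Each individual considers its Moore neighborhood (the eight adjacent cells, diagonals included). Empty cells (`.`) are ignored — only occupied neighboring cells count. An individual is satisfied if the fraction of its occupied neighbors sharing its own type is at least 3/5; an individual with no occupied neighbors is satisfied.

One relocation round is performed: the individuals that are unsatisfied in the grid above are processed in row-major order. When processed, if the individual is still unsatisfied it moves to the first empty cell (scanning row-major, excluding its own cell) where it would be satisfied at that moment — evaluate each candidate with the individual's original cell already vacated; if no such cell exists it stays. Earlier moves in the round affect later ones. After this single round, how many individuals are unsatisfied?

2

Initially unsatisfied (in order): (0,2), (2,0).
  (0,2): no empty cell satisfies it; stays.
  (2,0): no empty cell satisfies it; stays.
Resulting grid:
1 1 2
1 1 1
2 . 1
Unsatisfied now: (0,2), (2,0).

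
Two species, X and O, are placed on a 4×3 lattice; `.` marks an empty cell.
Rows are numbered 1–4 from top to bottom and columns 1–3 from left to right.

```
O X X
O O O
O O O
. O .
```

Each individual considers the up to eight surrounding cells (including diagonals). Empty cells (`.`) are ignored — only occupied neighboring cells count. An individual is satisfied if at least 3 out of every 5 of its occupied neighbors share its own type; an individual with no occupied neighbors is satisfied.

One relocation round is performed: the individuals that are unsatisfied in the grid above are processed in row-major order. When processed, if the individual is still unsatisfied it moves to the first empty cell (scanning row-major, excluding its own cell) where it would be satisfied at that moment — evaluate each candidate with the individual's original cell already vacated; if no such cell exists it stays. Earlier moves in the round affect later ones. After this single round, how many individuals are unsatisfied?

Initially unsatisfied (in order): (1,2), (1,3).
  (1,2): no empty cell satisfies it; stays.
  (1,3): no empty cell satisfies it; stays.
Resulting grid:
O X X
O O O
O O O
. O .
Unsatisfied now: (1,2), (1,3).

2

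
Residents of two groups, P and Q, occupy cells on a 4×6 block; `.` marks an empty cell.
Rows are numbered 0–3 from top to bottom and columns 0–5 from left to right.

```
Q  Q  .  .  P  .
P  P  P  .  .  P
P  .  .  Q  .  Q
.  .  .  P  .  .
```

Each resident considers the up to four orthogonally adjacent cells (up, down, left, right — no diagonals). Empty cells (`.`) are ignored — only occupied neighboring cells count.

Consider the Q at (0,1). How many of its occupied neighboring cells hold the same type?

Occupied neighbors of (0,1): (1,1)=P, (0,0)=Q.
Same type (Q): 1 of 2.

1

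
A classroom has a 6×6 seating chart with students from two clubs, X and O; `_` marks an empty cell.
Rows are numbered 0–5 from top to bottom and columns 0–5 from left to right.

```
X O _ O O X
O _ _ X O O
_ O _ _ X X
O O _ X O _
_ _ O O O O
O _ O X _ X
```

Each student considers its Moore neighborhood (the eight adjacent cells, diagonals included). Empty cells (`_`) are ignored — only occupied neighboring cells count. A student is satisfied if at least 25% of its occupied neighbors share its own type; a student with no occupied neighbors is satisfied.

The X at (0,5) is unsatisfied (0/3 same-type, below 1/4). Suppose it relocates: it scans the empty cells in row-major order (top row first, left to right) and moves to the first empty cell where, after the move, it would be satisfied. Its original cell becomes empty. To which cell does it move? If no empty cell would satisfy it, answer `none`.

(0,2)

Vacating (0,5). Empty cells in order:
  (0,2): 1/3 same-type → satisfied — stop here.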